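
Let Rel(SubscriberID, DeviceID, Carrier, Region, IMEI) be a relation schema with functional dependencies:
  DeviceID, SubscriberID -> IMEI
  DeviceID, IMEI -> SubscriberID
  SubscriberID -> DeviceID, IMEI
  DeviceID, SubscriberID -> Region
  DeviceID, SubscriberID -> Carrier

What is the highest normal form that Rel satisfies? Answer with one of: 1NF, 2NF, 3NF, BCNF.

Candidate keys: {DeviceID, IMEI}, {SubscriberID}. Prime attributes: {DeviceID, IMEI, SubscriberID}.
The left-hand side of every FD is a superkey, so BCNF is satisfied.

BCNF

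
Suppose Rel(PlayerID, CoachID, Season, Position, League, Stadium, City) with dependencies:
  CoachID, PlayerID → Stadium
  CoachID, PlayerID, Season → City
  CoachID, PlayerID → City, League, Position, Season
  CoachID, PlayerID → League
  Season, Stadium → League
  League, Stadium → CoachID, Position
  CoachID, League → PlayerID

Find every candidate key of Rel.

{CoachID, League} is a candidate key since {CoachID, League}⁺ = {City, CoachID, League, PlayerID, Position, Season, Stadium} covers every attribute.
{CoachID, PlayerID} is a candidate key since {CoachID, PlayerID}⁺ = {City, CoachID, League, PlayerID, Position, Season, Stadium} covers every attribute.
{League, Stadium} is a candidate key since {League, Stadium}⁺ = {City, CoachID, League, PlayerID, Position, Season, Stadium} covers every attribute.
{Season, Stadium} is a candidate key since {Season, Stadium}⁺ = {City, CoachID, League, PlayerID, Position, Season, Stadium} covers every attribute.
No proper subset of any of these is a key, and no other minimal superkey exists.

{CoachID, League}, {CoachID, PlayerID}, {League, Stadium}, {Season, Stadium}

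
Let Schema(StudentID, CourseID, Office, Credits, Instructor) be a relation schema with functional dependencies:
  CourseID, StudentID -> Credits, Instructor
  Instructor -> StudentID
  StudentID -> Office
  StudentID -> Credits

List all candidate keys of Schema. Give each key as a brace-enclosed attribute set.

{CourseID, Instructor}, {CourseID, StudentID}

No FD produces {CourseID}, so it must be in every candidate key.
{CourseID, Instructor}⁺ = {CourseID, Credits, Instructor, Office, StudentID}, which is every attribute, so {CourseID, Instructor} is a candidate key.
{CourseID, StudentID}⁺ = {CourseID, Credits, Instructor, Office, StudentID}, which is every attribute, so {CourseID, StudentID} is a candidate key.
These are minimal and exhaustive — every other superkey contains one of them.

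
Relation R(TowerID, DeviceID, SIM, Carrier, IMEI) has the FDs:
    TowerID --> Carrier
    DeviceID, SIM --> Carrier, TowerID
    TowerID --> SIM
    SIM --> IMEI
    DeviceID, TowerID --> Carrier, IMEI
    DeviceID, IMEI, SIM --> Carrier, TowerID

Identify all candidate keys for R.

No FD produces {DeviceID}, so it must be in every candidate key.
Closure of {DeviceID, SIM} is {Carrier, DeviceID, IMEI, SIM, TowerID}, the whole schema; {DeviceID, SIM} is a candidate key.
Closure of {DeviceID, TowerID} is {Carrier, DeviceID, IMEI, SIM, TowerID}, the whole schema; {DeviceID, TowerID} is a candidate key.
No proper subset of any of these is a key, and no other minimal superkey exists.

{DeviceID, SIM}, {DeviceID, TowerID}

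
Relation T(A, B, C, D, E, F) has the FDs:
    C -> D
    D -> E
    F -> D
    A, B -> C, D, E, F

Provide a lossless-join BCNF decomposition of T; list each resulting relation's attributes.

{A, B, C, F}; {C, D}; {D, E}

Candidate key of the original relation: {A, B}.
In {A, B, C, D, E, F}, {C} is not a superkey ({C}⁺ restricted to this set is {C, D, E}), so split on C -> D, E into {C, D, E} and {A, B, C, F}.
In {C, D, E}, {D} is not a superkey ({D}⁺ restricted to this set is {D, E}), so split on D -> E into {D, E} and {C, D}.
{D, E} is in BCNF.
{C, D} is in BCNF.
{A, B, C, F} is in BCNF.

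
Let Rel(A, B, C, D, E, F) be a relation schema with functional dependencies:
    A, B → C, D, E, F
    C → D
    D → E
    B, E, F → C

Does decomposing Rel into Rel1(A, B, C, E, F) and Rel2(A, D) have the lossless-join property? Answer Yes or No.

No

The shared attributes are {A} and {A}⁺ = {A}.
Rel1 ⊄ {A} and Rel2 ⊄ {A}, so the split is lossy.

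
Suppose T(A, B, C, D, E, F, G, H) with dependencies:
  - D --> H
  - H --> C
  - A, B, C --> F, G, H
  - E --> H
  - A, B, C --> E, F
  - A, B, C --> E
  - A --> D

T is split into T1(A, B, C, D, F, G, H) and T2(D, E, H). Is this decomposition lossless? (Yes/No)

T1 ∩ T2 = {D, H}; its closure under F is {C, D, H}.
The closure covers neither T1 nor T2 entirely; the join is not lossless.

No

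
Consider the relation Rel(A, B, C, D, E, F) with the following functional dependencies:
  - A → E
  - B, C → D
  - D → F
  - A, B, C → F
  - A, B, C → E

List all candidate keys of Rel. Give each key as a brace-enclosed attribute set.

{A, B, C}

Attributes never on any right-hand side: {A, B, C} — every candidate key must contain all of them.
{A, B, C}⁺ = {A, B, C, D, E, F}, which is every attribute, so {A, B, C} is a candidate key.
No other minimal set has full closure, so this is the only candidate key.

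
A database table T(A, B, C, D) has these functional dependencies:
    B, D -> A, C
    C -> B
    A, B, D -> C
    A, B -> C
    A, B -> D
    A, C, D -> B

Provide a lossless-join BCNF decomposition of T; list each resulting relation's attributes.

{A, C, D}; {B, C}

Candidate keys of the original relation: {A, B}, {A, C}, {B, D}, {C, D}.
Within {A, B, C, D}: {C}⁺ ∩ {A, B, C, D} = {B, C}, not the whole set, so C -> B violates BCNF; decompose into {B, C} and {A, C, D}.
{B, C} is in BCNF.
{A, C, D} is in BCNF.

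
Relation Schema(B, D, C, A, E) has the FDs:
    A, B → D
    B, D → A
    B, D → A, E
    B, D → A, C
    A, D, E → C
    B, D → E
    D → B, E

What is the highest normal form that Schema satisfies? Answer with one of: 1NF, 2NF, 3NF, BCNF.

Candidate keys: {A, B}, {D}. Prime attributes: {A, B, D}.
Every FD has a superkey on the left, so the relation is in BCNF.

BCNF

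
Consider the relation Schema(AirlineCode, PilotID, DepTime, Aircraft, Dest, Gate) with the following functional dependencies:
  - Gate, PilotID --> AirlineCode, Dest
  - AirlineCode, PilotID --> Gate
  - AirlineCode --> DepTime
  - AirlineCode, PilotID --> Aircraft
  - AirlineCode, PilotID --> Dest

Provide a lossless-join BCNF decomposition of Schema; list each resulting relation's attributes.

Candidate keys of the original relation: {AirlineCode, PilotID}, {Gate, PilotID}.
Within {Aircraft, AirlineCode, DepTime, Dest, Gate, PilotID}: {AirlineCode}⁺ ∩ {Aircraft, AirlineCode, DepTime, Dest, Gate, PilotID} = {AirlineCode, DepTime}, not the whole set, so AirlineCode --> DepTime violates BCNF; decompose into {AirlineCode, DepTime} and {Aircraft, AirlineCode, Dest, Gate, PilotID}.
{AirlineCode, DepTime}: every determinant is a superkey — BCNF.
{Aircraft, AirlineCode, Dest, Gate, PilotID}: every determinant is a superkey — BCNF.

{Aircraft, AirlineCode, Dest, Gate, PilotID}; {AirlineCode, DepTime}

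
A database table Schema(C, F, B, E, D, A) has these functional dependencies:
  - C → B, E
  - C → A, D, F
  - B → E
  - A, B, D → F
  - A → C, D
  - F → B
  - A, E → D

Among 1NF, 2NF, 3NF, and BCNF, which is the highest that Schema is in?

2NF

Candidate keys: {A}, {C}. Prime attributes: {A, C}.
B → E: {B}⁺ = {B, E}, which is not all of the attributes, so the left side is not a superkey — BCNF is violated.
B → E determines the non-prime attribute {E} from a non-superkey — 3NF is violated.
All keys have size 1, which rules out partial dependencies — 2NF is satisfied.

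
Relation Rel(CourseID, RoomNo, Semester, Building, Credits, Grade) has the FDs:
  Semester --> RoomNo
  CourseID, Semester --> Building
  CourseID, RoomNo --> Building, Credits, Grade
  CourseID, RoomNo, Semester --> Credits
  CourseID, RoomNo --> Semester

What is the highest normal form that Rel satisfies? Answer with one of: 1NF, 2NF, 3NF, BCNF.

3NF

Candidate keys: {CourseID, RoomNo}, {CourseID, Semester}. Prime attributes: {CourseID, RoomNo, Semester}.
Semester --> RoomNo breaks BCNF: {Semester}⁺ = {RoomNo, Semester}, so {Semester} is not a superkey.
Since {RoomNo} ⊆ prime attributes and every other non-superkey FD also has a prime right side, the schema is in 3NF.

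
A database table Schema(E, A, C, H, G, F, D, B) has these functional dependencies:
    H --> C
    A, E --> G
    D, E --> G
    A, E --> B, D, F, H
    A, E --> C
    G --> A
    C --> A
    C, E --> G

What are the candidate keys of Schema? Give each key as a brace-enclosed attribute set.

{A, E}, {C, E}, {D, E}, {E, G}, {E, H}

No FD produces {E}, so it must be in every candidate key.
{A, E}⁺ = {A, B, C, D, E, F, G, H}, which is every attribute, so {A, E} is a candidate key.
{C, E}⁺ = {A, B, C, D, E, F, G, H}, which is every attribute, so {C, E} is a candidate key.
{D, E}⁺ = {A, B, C, D, E, F, G, H}, which is every attribute, so {D, E} is a candidate key.
{E, G}⁺ = {A, B, C, D, E, F, G, H}, which is every attribute, so {E, G} is a candidate key.
{E, H}⁺ = {A, B, C, D, E, F, G, H}, which is every attribute, so {E, H} is a candidate key.
These are minimal and exhaustive — every other superkey contains one of them.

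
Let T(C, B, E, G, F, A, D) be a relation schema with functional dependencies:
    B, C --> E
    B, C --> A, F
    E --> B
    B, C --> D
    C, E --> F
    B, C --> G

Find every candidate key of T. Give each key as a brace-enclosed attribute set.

Attributes never on any right-hand side: {C} — every candidate key must contain it.
{B, C}⁺ = {A, B, C, D, E, F, G} — all of the relation — so {B, C} is a candidate key.
{C, E}⁺ = {A, B, C, D, E, F, G} — all of the relation — so {C, E} is a candidate key.
No proper subset of any of these is a key, and no other minimal superkey exists.

{B, C}, {C, E}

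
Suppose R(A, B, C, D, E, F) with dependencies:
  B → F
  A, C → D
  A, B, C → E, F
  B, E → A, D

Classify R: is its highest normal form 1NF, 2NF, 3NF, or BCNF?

Candidate keys: {A, B, C}, {B, C, E}. Prime attributes: {A, B, C, E}.
B → F breaks BCNF: {B}⁺ = {B, F}, so {B} is not a superkey.
Because {F} is non-prime and the left side of B → F is not a superkey, the relation is not in 3NF.
{B} is a proper subset of the key {A, B, C}, and {B}⁺ contains the non-prime attribute {F} — a partial dependency, so 2NF is violated.

1NF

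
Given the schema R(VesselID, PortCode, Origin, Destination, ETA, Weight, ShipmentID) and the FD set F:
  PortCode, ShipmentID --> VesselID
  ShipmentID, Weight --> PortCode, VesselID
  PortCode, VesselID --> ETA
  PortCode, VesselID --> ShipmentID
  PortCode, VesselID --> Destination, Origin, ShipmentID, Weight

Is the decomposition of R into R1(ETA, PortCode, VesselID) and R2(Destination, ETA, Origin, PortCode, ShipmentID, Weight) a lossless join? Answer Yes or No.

R1 ∩ R2 = {ETA, PortCode}; its closure under F is {ETA, PortCode}.
The closure covers neither R1 nor R2 entirely; the join is not lossless.

No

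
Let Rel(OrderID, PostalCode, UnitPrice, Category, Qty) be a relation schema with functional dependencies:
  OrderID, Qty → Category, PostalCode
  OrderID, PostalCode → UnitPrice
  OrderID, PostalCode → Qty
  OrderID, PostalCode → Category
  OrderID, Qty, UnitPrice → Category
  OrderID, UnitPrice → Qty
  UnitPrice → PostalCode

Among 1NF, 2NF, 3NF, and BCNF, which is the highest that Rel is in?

3NF

Candidate keys: {OrderID, PostalCode}, {OrderID, Qty}, {OrderID, UnitPrice}. Prime attributes: {OrderID, PostalCode, Qty, UnitPrice}.
UnitPrice → PostalCode breaks BCNF: {UnitPrice}⁺ = {PostalCode, UnitPrice}, so {UnitPrice} is not a superkey.
But every attribute on its right side ({PostalCode}) is prime, and the same holds for every other non-superkey FD, so 3NF still holds.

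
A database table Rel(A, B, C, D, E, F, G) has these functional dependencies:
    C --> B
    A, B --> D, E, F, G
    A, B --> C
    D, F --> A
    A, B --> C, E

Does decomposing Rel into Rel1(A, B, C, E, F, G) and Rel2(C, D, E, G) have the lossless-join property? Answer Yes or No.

No

Rel1 ∩ Rel2 = {C, E, G}; its closure under F is {B, C, E, G}.
Rel1 ⊄ {B, C, E, G} and Rel2 ⊄ {B, C, E, G}, so the split is lossy.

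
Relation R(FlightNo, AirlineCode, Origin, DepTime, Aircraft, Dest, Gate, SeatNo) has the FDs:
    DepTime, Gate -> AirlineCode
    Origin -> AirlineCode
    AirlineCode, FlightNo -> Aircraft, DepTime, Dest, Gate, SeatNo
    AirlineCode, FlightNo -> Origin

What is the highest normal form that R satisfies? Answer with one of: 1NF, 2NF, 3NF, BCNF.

3NF

Candidate keys: {AirlineCode, FlightNo}, {DepTime, FlightNo, Gate}, {FlightNo, Origin}. Prime attributes: {AirlineCode, DepTime, FlightNo, Gate, Origin}.
For DepTime, Gate -> AirlineCode we have {DepTime, Gate}⁺ = {AirlineCode, DepTime, Gate}; {DepTime, Gate} is not a superkey, so BCNF fails.
But every attribute on its right side ({AirlineCode}) is prime, and the same holds for every other non-superkey FD, so 3NF still holds.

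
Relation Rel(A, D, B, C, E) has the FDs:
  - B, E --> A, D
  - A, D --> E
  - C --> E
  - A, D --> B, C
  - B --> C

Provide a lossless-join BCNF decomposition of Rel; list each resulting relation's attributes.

{A, B, C, D}; {C, E}

Candidate keys of the original relation: {A, D}, {B}.
In {A, B, C, D, E}, {C} is not a superkey ({C}⁺ restricted to this set is {C, E}), so split on C --> E into {C, E} and {A, B, C, D}.
{C, E} is in BCNF.
{A, B, C, D} is in BCNF.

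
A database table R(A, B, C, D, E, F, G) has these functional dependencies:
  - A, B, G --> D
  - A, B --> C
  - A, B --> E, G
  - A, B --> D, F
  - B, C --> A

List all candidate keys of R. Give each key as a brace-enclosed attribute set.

{A, B}, {B, C}

{B} never appears on the right of any FD, so every key must include it.
{A, B} is a candidate key since {A, B}⁺ = {A, B, C, D, E, F, G} covers every attribute.
{B, C} is a candidate key since {B, C}⁺ = {A, B, C, D, E, F, G} covers every attribute.
These are minimal and exhaustive — every other superkey contains one of them.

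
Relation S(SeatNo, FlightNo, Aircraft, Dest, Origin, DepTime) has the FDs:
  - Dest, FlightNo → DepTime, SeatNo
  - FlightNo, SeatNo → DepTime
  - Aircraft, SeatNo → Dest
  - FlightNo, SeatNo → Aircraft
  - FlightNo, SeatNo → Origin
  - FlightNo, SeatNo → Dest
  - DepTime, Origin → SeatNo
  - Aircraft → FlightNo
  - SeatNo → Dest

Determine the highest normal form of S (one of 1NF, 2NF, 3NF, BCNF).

3NF

Candidate keys: {Aircraft, DepTime, Origin}, {Aircraft, Dest}, {Aircraft, SeatNo}, {DepTime, FlightNo, Origin}, {Dest, FlightNo}, {FlightNo, SeatNo}. Prime attributes: {Aircraft, DepTime, Dest, FlightNo, Origin, SeatNo}.
DepTime, Origin → SeatNo breaks BCNF: {DepTime, Origin}⁺ = {DepTime, Dest, Origin, SeatNo}, so {DepTime, Origin} is not a superkey.
Since {SeatNo} ⊆ prime attributes and every other non-superkey FD also has a prime right side, the schema is in 3NF.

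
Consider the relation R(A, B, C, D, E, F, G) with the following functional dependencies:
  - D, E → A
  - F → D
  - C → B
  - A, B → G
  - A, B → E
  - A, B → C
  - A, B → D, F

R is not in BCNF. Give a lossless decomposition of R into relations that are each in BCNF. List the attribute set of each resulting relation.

Candidate keys of the original relation: {A, B}, {A, C}, {B, D, E}, {B, E, F}, {C, D, E}, {C, E, F}.
In {A, B, C, D, E, F, G}, {D, E} is not a superkey ({D, E}⁺ restricted to this set is {A, D, E}), so split on D, E → A into {A, D, E} and {B, C, D, E, F, G}.
{A, D, E} is in BCNF.
In {B, C, D, E, F, G}, {F} is not a superkey ({F}⁺ restricted to this set is {D, F}), so split on F → D into {D, F} and {B, C, E, F, G}.
{D, F} is in BCNF.
In {B, C, E, F, G}, {C} is not a superkey ({C}⁺ restricted to this set is {B, C}), so split on C → B into {B, C} and {C, E, F, G}.
{B, C} is in BCNF.
{C, E, F, G} is in BCNF.

{A, D, E}; {B, C}; {C, E, F, G}; {D, F}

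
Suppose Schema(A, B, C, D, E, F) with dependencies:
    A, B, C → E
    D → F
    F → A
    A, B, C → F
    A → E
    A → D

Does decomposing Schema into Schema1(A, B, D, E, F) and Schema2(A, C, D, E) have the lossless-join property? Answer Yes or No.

No

The shared attributes are {A, D, E} and {A, D, E}⁺ = {A, D, E, F}.
Neither Schema1 nor Schema2 is contained in that closure, so the decomposition is lossy.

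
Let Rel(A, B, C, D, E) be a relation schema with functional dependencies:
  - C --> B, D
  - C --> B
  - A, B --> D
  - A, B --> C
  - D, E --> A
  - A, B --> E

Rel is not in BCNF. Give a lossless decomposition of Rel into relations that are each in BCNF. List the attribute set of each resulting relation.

Candidate keys of the original relation: {A, B}, {A, C}, {B, D, E}, {C, E}.
Within {A, B, C, D, E}: {C}⁺ ∩ {A, B, C, D, E} = {B, C, D}, not the whole set, so C --> B, D violates BCNF; decompose into {B, C, D} and {A, C, E}.
{B, C, D} has no BCNF violation.
{A, C, E} has no BCNF violation.

{A, C, E}; {B, C, D}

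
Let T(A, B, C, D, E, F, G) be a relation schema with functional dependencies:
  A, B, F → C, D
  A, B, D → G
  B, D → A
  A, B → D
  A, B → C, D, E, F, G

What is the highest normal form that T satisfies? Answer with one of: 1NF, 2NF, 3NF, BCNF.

Candidate keys: {A, B}, {B, D}. Prime attributes: {A, B, D}.
Every FD has a superkey on the left, so the relation is in BCNF.

BCNF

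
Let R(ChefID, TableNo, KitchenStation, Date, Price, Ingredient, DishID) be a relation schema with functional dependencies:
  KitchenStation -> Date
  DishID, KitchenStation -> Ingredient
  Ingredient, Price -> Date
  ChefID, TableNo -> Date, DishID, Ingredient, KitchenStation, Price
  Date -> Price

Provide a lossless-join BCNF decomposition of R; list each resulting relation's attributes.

{ChefID, DishID, KitchenStation, TableNo}; {Date, KitchenStation}; {Date, Price}; {DishID, Ingredient, KitchenStation}

Candidate key of the original relation: {ChefID, TableNo}.
In {ChefID, Date, DishID, Ingredient, KitchenStation, Price, TableNo}, {KitchenStation} is not a superkey ({KitchenStation}⁺ restricted to this set is {Date, KitchenStation, Price}), so split on KitchenStation -> Date, Price into {Date, KitchenStation, Price} and {ChefID, DishID, Ingredient, KitchenStation, TableNo}.
In {Date, KitchenStation, Price}, {Date} is not a superkey ({Date}⁺ restricted to this set is {Date, Price}), so split on Date -> Price into {Date, Price} and {Date, KitchenStation}.
{Date, Price}: every determinant is a superkey — BCNF.
{Date, KitchenStation}: every determinant is a superkey — BCNF.
In {ChefID, DishID, Ingredient, KitchenStation, TableNo}, {DishID, KitchenStation} is not a superkey ({DishID, KitchenStation}⁺ restricted to this set is {DishID, Ingredient, KitchenStation}), so split on DishID, KitchenStation -> Ingredient into {DishID, Ingredient, KitchenStation} and {ChefID, DishID, KitchenStation, TableNo}.
{DishID, Ingredient, KitchenStation}: every determinant is a superkey — BCNF.
{ChefID, DishID, KitchenStation, TableNo}: every determinant is a superkey — BCNF.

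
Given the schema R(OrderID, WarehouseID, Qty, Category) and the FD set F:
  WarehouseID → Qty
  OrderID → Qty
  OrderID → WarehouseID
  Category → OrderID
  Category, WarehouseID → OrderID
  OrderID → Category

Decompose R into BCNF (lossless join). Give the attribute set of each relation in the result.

Candidate keys of the original relation: {Category}, {OrderID}.
{Category, OrderID, Qty, WarehouseID}: {WarehouseID} determines {Qty, WarehouseID} here but is not a superkey — split on WarehouseID → Qty, giving {Qty, WarehouseID} and {Category, OrderID, WarehouseID}.
{Qty, WarehouseID} has no BCNF violation.
{Category, OrderID, WarehouseID} has no BCNF violation.

{Category, OrderID, WarehouseID}; {Qty, WarehouseID}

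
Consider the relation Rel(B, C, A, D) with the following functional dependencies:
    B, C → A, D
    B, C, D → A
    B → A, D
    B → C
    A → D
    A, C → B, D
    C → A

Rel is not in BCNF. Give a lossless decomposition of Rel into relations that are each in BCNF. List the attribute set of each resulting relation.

Candidate keys of the original relation: {B}, {C}.
In {A, B, C, D}, {A} is not a superkey ({A}⁺ restricted to this set is {A, D}), so split on A → D into {A, D} and {A, B, C}.
{A, D}: every determinant is a superkey — BCNF.
{A, B, C}: every determinant is a superkey — BCNF.

{A, B, C}; {A, D}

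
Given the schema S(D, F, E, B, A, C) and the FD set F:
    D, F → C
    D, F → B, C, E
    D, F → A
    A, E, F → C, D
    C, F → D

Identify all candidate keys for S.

{A, E, F}, {C, F}, {D, F}

No FD produces {F}, so it must be in every candidate key.
Closure of {C, F} is {A, B, C, D, E, F}, the whole schema; {C, F} is a candidate key.
Closure of {D, F} is {A, B, C, D, E, F}, the whole schema; {D, F} is a candidate key.
Closure of {A, E, F} is {A, B, C, D, E, F}, the whole schema; {A, E, F} is a candidate key.
Any other superkey properly contains one of these, so there are no further candidate keys.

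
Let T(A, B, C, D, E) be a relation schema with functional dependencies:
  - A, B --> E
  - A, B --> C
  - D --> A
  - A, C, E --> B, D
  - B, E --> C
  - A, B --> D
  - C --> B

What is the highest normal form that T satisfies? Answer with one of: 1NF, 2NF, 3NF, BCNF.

3NF

Candidate keys: {A, B}, {A, C}, {B, D}, {C, D}. Prime attributes: {A, B, C, D}.
D --> A: {D}⁺ = {A, D}, which is not all of the attributes, so the left side is not a superkey — BCNF is violated.
Its right-hand attributes {A} are all prime, as are those of every other non-superkey FD — the relation is in 3NF.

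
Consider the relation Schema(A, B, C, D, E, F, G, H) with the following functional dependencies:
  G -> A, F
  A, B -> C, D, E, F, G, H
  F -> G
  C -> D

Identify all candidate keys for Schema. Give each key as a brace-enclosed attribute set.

{A, B}, {B, F}, {B, G}

No FD produces {B}, so it must be in every candidate key.
{A, B}⁺ = {A, B, C, D, E, F, G, H}, which is every attribute, so {A, B} is a candidate key.
{B, F}⁺ = {A, B, C, D, E, F, G, H}, which is every attribute, so {B, F} is a candidate key.
{B, G}⁺ = {A, B, C, D, E, F, G, H}, which is every attribute, so {B, G} is a candidate key.
Any other superkey properly contains one of these, so there are no further candidate keys.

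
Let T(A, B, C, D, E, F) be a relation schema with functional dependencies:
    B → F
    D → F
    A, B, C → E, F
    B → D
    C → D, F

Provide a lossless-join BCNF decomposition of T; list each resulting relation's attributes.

Candidate key of the original relation: {A, B, C}.
In {A, B, C, D, E, F}, {B} is not a superkey ({B}⁺ restricted to this set is {B, D, F}), so split on B → D, F into {B, D, F} and {A, B, C, E}.
In {B, D, F}, {D} is not a superkey ({D}⁺ restricted to this set is {D, F}), so split on D → F into {D, F} and {B, D}.
{D, F} has no BCNF violation.
{B, D} has no BCNF violation.
{A, B, C, E} has no BCNF violation.

{A, B, C, E}; {B, D}; {D, F}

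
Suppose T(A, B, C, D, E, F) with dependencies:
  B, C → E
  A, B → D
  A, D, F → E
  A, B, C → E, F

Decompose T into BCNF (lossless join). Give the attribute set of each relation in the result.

Candidate key of the original relation: {A, B, C}.
Within {A, B, C, D, E, F}: {B, C}⁺ ∩ {A, B, C, D, E, F} = {B, C, E}, not the whole set, so B, C → E violates BCNF; decompose into {B, C, E} and {A, B, C, D, F}.
{B, C, E} is in BCNF.
Within {A, B, C, D, F}: {A, B}⁺ ∩ {A, B, C, D, F} = {A, B, D}, not the whole set, so A, B → D violates BCNF; decompose into {A, B, D} and {A, B, C, F}.
{A, B, D} is in BCNF.
{A, B, C, F} is in BCNF.

{A, B, C, F}; {A, B, D}; {B, C, E}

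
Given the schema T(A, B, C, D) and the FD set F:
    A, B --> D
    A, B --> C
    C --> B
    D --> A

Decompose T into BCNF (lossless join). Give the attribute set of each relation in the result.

{A, D}; {B, C}; {C, D}

Candidate keys of the original relation: {A, B}, {A, C}, {B, D}, {C, D}.
Within {A, B, C, D}: {C}⁺ ∩ {A, B, C, D} = {B, C}, not the whole set, so C --> B violates BCNF; decompose into {B, C} and {A, C, D}.
{B, C}: every determinant is a superkey — BCNF.
Within {A, C, D}: {D}⁺ ∩ {A, C, D} = {A, D}, not the whole set, so D --> A violates BCNF; decompose into {A, D} and {C, D}.
{A, D}: every determinant is a superkey — BCNF.
{C, D}: every determinant is a superkey — BCNF.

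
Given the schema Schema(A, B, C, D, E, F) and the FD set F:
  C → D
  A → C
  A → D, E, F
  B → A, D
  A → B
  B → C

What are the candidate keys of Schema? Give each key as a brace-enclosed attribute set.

{A}, {B}

{A} is a candidate key since {A}⁺ = {A, B, C, D, E, F} covers every attribute.
{B} is a candidate key since {B}⁺ = {A, B, C, D, E, F} covers every attribute.
No proper subset of any of these is a key, and no other minimal superkey exists.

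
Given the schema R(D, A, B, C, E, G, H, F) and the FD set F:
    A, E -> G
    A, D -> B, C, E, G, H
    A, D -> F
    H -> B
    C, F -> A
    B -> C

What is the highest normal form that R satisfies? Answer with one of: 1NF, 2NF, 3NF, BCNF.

2NF

Candidate keys: {A, D}, {B, D, F}, {C, D, F}, {D, F, H}. Prime attributes: {A, B, C, D, F, H}.
A, E -> G: {A, E}⁺ = {A, E, G}, which is not all of the attributes, so the left side is not a superkey — BCNF is violated.
Because {G} is non-prime and the left side of A, E -> G is not a superkey, the relation is not in 3NF.
Checking every proper subset of each key, none determines a non-prime attribute — 2NF is satisfied.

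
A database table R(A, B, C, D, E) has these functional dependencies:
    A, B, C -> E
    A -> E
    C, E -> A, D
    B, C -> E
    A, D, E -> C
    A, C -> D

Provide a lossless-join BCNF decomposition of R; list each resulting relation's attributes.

Candidate keys of the original relation: {A, B, D}, {B, C}.
{A, B, C, D, E}: {A} determines {A, E} here but is not a superkey — split on A -> E, giving {A, E} and {A, B, C, D}.
{A, E} has no BCNF violation.
{A, B, C, D}: {A, C} determines {A, C, D} here but is not a superkey — split on A, C -> D, giving {A, C, D} and {A, B, C}.
{A, C, D} has no BCNF violation.
{A, B, C} has no BCNF violation.

{A, B, C}; {A, C, D}; {A, E}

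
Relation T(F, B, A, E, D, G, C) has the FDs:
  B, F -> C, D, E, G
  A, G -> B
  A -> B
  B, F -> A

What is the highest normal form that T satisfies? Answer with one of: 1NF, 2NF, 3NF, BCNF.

Candidate keys: {A, F}, {B, F}. Prime attributes: {A, B, F}.
For A, G -> B we have {A, G}⁺ = {A, B, G}; {A, G} is not a superkey, so BCNF fails.
Its right-hand attributes {B} are all prime, as are those of every other non-superkey FD — the relation is in 3NF.

3NF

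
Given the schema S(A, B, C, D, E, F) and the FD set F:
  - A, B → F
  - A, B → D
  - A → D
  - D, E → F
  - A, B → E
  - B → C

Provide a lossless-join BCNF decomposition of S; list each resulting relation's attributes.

{A, B, E}; {A, D}; {A, E, F}; {B, C}

Candidate key of the original relation: {A, B}.
{A, B, C, D, E, F}: {A} determines {A, D} here but is not a superkey — split on A → D, giving {A, D} and {A, B, C, E, F}.
{A, D} has no BCNF violation.
{A, B, C, E, F}: {B} determines {B, C} here but is not a superkey — split on B → C, giving {B, C} and {A, B, E, F}.
{B, C} has no BCNF violation.
{A, B, E, F}: {A, E} determines {A, E, F} here but is not a superkey — split on A, E → F, giving {A, E, F} and {A, B, E}.
{A, E, F} has no BCNF violation.
{A, B, E} has no BCNF violation.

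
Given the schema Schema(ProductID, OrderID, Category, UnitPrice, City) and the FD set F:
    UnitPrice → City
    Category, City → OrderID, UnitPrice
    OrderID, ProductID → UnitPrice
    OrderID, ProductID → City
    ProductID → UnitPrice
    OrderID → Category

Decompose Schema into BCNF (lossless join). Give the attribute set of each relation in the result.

Candidate keys of the original relation: {Category, ProductID}, {OrderID, ProductID}.
In {Category, City, OrderID, ProductID, UnitPrice}, {UnitPrice} is not a superkey ({UnitPrice}⁺ restricted to this set is {City, UnitPrice}), so split on UnitPrice → City into {City, UnitPrice} and {Category, OrderID, ProductID, UnitPrice}.
{City, UnitPrice} is in BCNF.
In {Category, OrderID, ProductID, UnitPrice}, {ProductID} is not a superkey ({ProductID}⁺ restricted to this set is {ProductID, UnitPrice}), so split on ProductID → UnitPrice into {ProductID, UnitPrice} and {Category, OrderID, ProductID}.
{ProductID, UnitPrice} is in BCNF.
In {Category, OrderID, ProductID}, {OrderID} is not a superkey ({OrderID}⁺ restricted to this set is {Category, OrderID}), so split on OrderID → Category into {Category, OrderID} and {OrderID, ProductID}.
{Category, OrderID} is in BCNF.
{OrderID, ProductID} is in BCNF.

{Category, OrderID}; {City, UnitPrice}; {OrderID, ProductID}; {ProductID, UnitPrice}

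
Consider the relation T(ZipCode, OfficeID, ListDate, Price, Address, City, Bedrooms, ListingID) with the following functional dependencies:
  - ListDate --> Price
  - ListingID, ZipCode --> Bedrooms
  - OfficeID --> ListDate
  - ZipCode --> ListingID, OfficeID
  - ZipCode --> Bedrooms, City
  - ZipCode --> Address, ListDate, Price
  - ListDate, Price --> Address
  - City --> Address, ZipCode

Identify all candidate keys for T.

Closure of {City} is {Address, Bedrooms, City, ListDate, ListingID, OfficeID, Price, ZipCode}, the whole schema; {City} is a candidate key.
Closure of {ZipCode} is {Address, Bedrooms, City, ListDate, ListingID, OfficeID, Price, ZipCode}, the whole schema; {ZipCode} is a candidate key.
No proper subset of any of these is a key, and no other minimal superkey exists.

{City}, {ZipCode}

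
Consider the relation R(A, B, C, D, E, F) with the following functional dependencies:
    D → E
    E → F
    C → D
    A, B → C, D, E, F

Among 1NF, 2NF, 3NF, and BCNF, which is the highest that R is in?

Candidate key: {A, B}. Prime attributes: {A, B}.
D → E breaks BCNF: {D}⁺ = {D, E, F}, so {D} is not a superkey.
Because {E} is non-prime and the left side of D → E is not a superkey, the relation is not in 3NF.
No non-prime attribute depends on a proper subset of any candidate key, so 2NF holds.

2NF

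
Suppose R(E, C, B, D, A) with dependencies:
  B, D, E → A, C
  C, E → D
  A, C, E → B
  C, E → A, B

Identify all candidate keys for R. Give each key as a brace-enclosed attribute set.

{B, D, E}, {C, E}

No FD produces {E}, so it must be in every candidate key.
{C, E} is a candidate key since {C, E}⁺ = {A, B, C, D, E} covers every attribute.
{B, D, E} is a candidate key since {B, D, E}⁺ = {A, B, C, D, E} covers every attribute.
Any other superkey properly contains one of these, so there are no further candidate keys.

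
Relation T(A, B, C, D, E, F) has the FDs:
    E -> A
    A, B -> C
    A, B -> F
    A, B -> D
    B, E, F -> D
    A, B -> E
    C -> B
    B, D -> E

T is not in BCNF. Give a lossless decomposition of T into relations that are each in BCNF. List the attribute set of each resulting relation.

{A, E}; {B, C}; {C, D, E, F}

Candidate keys of the original relation: {A, B}, {A, C}, {B, D}, {B, E}, {C, D}, {C, E}.
In {A, B, C, D, E, F}, {E} is not a superkey ({E}⁺ restricted to this set is {A, E}), so split on E -> A into {A, E} and {B, C, D, E, F}.
{A, E} is in BCNF.
In {B, C, D, E, F}, {C} is not a superkey ({C}⁺ restricted to this set is {B, C}), so split on C -> B into {B, C} and {C, D, E, F}.
{B, C} is in BCNF.
{C, D, E, F} is in BCNF.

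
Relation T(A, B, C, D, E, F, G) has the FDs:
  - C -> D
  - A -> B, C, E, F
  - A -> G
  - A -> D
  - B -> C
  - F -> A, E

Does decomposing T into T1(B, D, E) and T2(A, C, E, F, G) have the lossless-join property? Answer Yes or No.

Common attributes: {E}; their closure is {E}.
Neither T1 nor T2 is contained in that closure, so the decomposition is lossy.

No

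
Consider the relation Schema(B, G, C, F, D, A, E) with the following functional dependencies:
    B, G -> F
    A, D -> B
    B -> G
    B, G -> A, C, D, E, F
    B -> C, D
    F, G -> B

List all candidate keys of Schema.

{B}⁺ = {A, B, C, D, E, F, G}, which is every attribute, so {B} is a candidate key.
{A, D}⁺ = {A, B, C, D, E, F, G}, which is every attribute, so {A, D} is a candidate key.
{F, G}⁺ = {A, B, C, D, E, F, G}, which is every attribute, so {F, G} is a candidate key.
No proper subset of any of these is a key, and no other minimal superkey exists.

{A, D}, {B}, {F, G}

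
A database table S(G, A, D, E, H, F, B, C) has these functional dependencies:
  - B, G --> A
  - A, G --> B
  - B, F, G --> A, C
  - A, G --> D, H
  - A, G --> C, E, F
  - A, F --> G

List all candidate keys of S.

{A, F}⁺ = {A, B, C, D, E, F, G, H}, which is every attribute, so {A, F} is a candidate key.
{A, G}⁺ = {A, B, C, D, E, F, G, H}, which is every attribute, so {A, G} is a candidate key.
{B, G}⁺ = {A, B, C, D, E, F, G, H}, which is every attribute, so {B, G} is a candidate key.
No proper subset of any of these is a key, and no other minimal superkey exists.

{A, F}, {A, G}, {B, G}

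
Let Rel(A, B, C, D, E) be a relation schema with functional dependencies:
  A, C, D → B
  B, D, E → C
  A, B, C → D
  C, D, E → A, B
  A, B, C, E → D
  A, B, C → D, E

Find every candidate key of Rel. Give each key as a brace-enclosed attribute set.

{A, B, C}, {A, C, D}, {B, D, E}, {C, D, E}

{A, B, C}⁺ = {A, B, C, D, E} — all of the relation — so {A, B, C} is a candidate key.
{A, C, D}⁺ = {A, B, C, D, E} — all of the relation — so {A, C, D} is a candidate key.
{B, D, E}⁺ = {A, B, C, D, E} — all of the relation — so {B, D, E} is a candidate key.
{C, D, E}⁺ = {A, B, C, D, E} — all of the relation — so {C, D, E} is a candidate key.
These are minimal and exhaustive — every other superkey contains one of them.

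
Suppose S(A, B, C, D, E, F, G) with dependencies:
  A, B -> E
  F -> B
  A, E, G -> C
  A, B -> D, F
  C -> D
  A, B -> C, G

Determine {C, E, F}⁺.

Start with {C, E, F}.
F -> B applies; add {B} → now {B, C, E, F}.
C -> D applies; add {D} → now {B, C, D, E, F}.
No further FD applies.

{B, C, D, E, F}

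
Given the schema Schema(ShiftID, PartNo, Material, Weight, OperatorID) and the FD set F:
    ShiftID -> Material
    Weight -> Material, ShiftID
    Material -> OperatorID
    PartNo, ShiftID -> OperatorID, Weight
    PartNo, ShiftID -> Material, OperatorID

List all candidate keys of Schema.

{PartNo, ShiftID}, {PartNo, Weight}

No FD produces {PartNo}, so it must be in every candidate key.
{PartNo, ShiftID} is a candidate key since {PartNo, ShiftID}⁺ = {Material, OperatorID, PartNo, ShiftID, Weight} covers every attribute.
{PartNo, Weight} is a candidate key since {PartNo, Weight}⁺ = {Material, OperatorID, PartNo, ShiftID, Weight} covers every attribute.
Any other superkey properly contains one of these, so there are no further candidate keys.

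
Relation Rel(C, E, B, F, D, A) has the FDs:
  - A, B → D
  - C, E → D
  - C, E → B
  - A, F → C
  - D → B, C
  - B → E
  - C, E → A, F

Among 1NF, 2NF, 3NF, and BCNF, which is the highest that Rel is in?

Candidate keys: {A, B}, {A, E, F}, {B, C}, {C, E}, {D}. Prime attributes: {A, B, C, D, E, F}.
For A, F → C we have {A, F}⁺ = {A, C, F}; {A, F} is not a superkey, so BCNF fails.
Since {C} ⊆ prime attributes and every other non-superkey FD also has a prime right side, the schema is in 3NF.

3NF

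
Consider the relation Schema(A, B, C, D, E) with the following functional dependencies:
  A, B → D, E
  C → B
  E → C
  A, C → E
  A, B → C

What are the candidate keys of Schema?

{A, B}, {A, C}, {A, E}

{A} never appears on the right of any FD, so every key must include it.
{A, B}⁺ = {A, B, C, D, E}, which is every attribute, so {A, B} is a candidate key.
{A, C}⁺ = {A, B, C, D, E}, which is every attribute, so {A, C} is a candidate key.
{A, E}⁺ = {A, B, C, D, E}, which is every attribute, so {A, E} is a candidate key.
No proper subset of any of these is a key, and no other minimal superkey exists.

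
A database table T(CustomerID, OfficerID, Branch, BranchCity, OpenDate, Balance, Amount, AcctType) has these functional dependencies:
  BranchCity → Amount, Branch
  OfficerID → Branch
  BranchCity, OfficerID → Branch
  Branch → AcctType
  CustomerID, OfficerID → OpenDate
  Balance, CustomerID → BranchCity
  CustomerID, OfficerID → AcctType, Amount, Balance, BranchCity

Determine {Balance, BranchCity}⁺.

{AcctType, Amount, Balance, Branch, BranchCity}

Start with {Balance, BranchCity}.
BranchCity → Amount, Branch applies; add {Amount, Branch} → now {Amount, Balance, Branch, BranchCity}.
Branch → AcctType applies; add {AcctType} → now {AcctType, Amount, Balance, Branch, BranchCity}.
No further FD applies.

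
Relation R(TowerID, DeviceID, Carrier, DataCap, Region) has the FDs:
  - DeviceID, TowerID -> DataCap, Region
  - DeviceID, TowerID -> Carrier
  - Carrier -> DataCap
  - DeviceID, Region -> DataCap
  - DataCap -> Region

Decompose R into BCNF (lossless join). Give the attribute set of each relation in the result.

{Carrier, DataCap}; {Carrier, DeviceID, TowerID}; {DataCap, Region}

Candidate key of the original relation: {DeviceID, TowerID}.
In {Carrier, DataCap, DeviceID, Region, TowerID}, {Carrier} is not a superkey ({Carrier}⁺ restricted to this set is {Carrier, DataCap, Region}), so split on Carrier -> DataCap, Region into {Carrier, DataCap, Region} and {Carrier, DeviceID, TowerID}.
In {Carrier, DataCap, Region}, {DataCap} is not a superkey ({DataCap}⁺ restricted to this set is {DataCap, Region}), so split on DataCap -> Region into {DataCap, Region} and {Carrier, DataCap}.
{DataCap, Region} has no BCNF violation.
{Carrier, DataCap} has no BCNF violation.
{Carrier, DeviceID, TowerID} has no BCNF violation.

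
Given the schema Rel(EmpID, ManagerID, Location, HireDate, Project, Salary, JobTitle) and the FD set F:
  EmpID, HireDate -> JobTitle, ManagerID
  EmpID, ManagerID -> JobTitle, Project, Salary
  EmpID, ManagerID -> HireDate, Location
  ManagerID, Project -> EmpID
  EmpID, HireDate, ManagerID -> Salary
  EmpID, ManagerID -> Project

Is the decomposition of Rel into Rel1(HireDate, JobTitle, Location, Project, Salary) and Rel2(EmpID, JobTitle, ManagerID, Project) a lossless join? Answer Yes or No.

Common attributes: {JobTitle, Project}; their closure is {JobTitle, Project}.
The closure covers neither Rel1 nor Rel2 entirely; the join is not lossless.

No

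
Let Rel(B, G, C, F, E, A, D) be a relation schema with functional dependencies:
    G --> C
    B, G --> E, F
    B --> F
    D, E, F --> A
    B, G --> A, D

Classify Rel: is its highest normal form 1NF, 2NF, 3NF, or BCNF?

Candidate key: {B, G}. Prime attributes: {B, G}.
For G --> C we have {G}⁺ = {C, G}; {G} is not a superkey, so BCNF fails.
G --> C determines the non-prime attribute {C} from a non-superkey — 3NF is violated.
Since {B} ⊂ {B, G} and {B}⁺ ⊇ {F} with {F} non-prime, there is a partial dependency; 2NF fails.

1NF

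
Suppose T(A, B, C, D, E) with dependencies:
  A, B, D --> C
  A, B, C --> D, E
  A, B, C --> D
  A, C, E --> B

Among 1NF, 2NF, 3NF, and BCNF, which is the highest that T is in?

Candidate keys: {A, B, C}, {A, B, D}, {A, C, E}. Prime attributes: {A, B, C, D, E}.
Every FD has a superkey on the left, so the relation is in BCNF.

BCNF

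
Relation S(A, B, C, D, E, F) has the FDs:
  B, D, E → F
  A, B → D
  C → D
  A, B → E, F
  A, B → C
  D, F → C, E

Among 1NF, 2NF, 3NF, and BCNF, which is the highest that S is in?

2NF

Candidate key: {A, B}. Prime attributes: {A, B}.
B, D, E → F: {B, D, E}⁺ = {B, C, D, E, F}, which is not all of the attributes, so the left side is not a superkey — BCNF is violated.
B, D, E → F has non-prime {F} on the right and a non-superkey on the left, so 3NF fails.
Checking every proper subset of each key, none determines a non-prime attribute — 2NF is satisfied.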